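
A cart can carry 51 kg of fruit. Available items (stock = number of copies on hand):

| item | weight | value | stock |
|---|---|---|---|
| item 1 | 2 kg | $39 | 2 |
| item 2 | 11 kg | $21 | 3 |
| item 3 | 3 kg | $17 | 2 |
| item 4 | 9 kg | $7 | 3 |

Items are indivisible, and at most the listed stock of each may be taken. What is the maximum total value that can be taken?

$175

Best selections within weight 51 and stock limits:
- 2×item 1 + 3×item 2 + 2×item 3: weight 43, value 175
- 2×item 1 + 2×item 2 + 2×item 3 + 2×item 4: weight 50, value 168
- 2×item 1 + 3×item 2 + 1×item 3 + 1×item 4: weight 49, value 165
- 2×item 1 + 2×item 2 + 2×item 3 + 1×item 4: weight 41, value 161
Best: $175.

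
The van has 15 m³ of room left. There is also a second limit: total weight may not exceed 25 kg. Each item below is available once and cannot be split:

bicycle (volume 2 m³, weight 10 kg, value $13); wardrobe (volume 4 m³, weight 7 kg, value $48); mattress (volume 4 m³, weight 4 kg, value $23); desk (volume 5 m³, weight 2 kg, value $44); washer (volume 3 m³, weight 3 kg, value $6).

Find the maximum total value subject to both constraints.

$128

Feasible sets respecting both limits:
- bicycle+wardrobe+mattress+desk: volume 15, weight 23, value 128
- wardrobe+mattress+desk: volume 13, weight 13, value 115
- bicycle+wardrobe+desk+washer: volume 14, weight 22, value 111
- bicycle+wardrobe+desk: volume 11, weight 19, value 105
Best: $128.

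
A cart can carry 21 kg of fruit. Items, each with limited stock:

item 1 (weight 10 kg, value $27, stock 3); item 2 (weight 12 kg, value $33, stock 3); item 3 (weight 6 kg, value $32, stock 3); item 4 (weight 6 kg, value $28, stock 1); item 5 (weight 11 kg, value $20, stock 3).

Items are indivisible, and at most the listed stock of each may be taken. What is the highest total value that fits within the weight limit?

Top feasible selections:
- 3×item 3: weight 18, value 96
- 2×item 3 + 1×item 4: weight 18, value 92
- 1×item 2 + 1×item 3: weight 18, value 65
- 2×item 3: weight 12, value 64
Best: $96.

$96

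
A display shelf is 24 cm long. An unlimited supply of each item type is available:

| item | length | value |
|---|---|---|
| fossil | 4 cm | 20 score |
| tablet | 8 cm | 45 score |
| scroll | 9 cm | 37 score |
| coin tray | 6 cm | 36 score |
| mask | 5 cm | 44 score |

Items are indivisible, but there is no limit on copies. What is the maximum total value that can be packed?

196 score

Best value-per-unit is mask at 44/5; filling with it alone gives 4×44 = 176.
Optimal mix: 1×fossil + 4×mask → length 24, value 196.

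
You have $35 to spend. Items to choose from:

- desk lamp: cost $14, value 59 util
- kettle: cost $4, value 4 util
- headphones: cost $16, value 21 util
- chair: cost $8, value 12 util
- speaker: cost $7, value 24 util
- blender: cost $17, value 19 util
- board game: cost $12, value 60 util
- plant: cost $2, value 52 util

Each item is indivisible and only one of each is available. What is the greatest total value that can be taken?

Check high-value combinations within $35:
- desk lamp+speaker+board game+plant: cost 14+7+12+2=35, value 59+24+60+52=195
- desk lamp+kettle+board game+plant: cost 14+4+12+2=32, value 59+4+60+52=175
- desk lamp+board game+plant: cost 14+12+2=28, value 59+60+52=171
- kettle+chair+speaker+board game+plant: cost 4+8+7+12+2=33, value 4+12+24+60+52=152
Best: 195 util.

195 util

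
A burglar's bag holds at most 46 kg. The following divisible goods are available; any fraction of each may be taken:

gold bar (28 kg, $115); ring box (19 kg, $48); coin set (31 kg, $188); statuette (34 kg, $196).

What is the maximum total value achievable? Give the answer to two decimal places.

274.47

Take in order of value per unit:
- coin set (188/31 per unit): all 31 → value 188, running total 188.00
- statuette (196/34 per unit): 15 of 34 → value 15×196/34 = 86.4706, running total 274.47
Total 274.47.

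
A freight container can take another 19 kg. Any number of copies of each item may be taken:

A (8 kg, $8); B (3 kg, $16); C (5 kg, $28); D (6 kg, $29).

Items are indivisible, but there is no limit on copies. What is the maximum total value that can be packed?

Best value-per-unit is C at 28/5; filling with it alone gives 3×28 = 84.
Optimal mix: 3×B + 2×C → weight 19, value 104.

$104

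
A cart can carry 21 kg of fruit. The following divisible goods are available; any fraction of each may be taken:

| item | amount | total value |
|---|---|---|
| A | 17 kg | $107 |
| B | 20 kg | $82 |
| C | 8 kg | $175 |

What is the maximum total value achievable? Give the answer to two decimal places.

Take in order of value per unit:
- C (175/8 per unit): all 8 → value 175, running total 175.00
- A (107/17 per unit): 13 of 17 → value 13×107/17 = 81.8235, running total 256.82
Total 256.82.

256.82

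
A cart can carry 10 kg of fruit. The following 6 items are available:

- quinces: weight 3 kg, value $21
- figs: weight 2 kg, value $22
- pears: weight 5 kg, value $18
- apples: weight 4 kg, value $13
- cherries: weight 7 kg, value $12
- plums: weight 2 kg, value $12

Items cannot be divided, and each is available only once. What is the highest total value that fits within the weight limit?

Check high-value combinations within 10 kg:
- quinces+figs+pears: weight 3+2+5=10, value 21+22+18=61
- quinces+figs+apples: weight 3+2+4=9, value 21+22+13=56
- quinces+figs+plums: weight 3+2+2=7, value 21+22+12=55
Best: $61.

$61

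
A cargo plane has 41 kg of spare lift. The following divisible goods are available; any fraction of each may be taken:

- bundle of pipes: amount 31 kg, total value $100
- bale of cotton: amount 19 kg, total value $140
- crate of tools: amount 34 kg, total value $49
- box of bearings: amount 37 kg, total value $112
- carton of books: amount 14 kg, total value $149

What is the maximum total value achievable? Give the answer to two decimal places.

314.81

Take in order of value per unit:
- carton of books (149/14 per unit): all 14 → value 149, running total 149.00
- bale of cotton (140/19 per unit): all 19 → value 140, running total 289.00
- bundle of pipes (100/31 per unit): 8 of 31 → value 8×100/31 = 25.8065, running total 314.81
Total 314.81.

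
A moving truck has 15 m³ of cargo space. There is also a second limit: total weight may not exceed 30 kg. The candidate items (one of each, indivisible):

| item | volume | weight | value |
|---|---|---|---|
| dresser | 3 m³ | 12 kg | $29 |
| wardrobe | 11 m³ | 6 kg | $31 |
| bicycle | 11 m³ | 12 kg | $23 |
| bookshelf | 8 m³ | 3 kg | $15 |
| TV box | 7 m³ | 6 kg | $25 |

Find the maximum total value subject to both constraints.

$60

Feasible sets respecting both limits:
- dresser+wardrobe: volume 14, weight 18, value 60
- dresser+TV box: volume 10, weight 18, value 54
- dresser+bicycle: volume 14, weight 24, value 52
Best: $60.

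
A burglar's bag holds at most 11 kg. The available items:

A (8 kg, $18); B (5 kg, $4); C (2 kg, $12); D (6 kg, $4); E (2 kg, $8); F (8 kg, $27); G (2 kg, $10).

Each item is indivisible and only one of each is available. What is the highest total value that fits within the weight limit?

Check high-value combinations within 11 kg:
- C+F: weight 2+8=10, value 12+27=39
- F+G: weight 8+2=10, value 27+10=37
- E+F: weight 2+8=10, value 8+27=35
- B+C+E+G: weight 5+2+2+2=11, value 4+12+8+10=34
- C+E+G: weight 2+2+2=6, value 12+8+10=30
Best: $39.

$39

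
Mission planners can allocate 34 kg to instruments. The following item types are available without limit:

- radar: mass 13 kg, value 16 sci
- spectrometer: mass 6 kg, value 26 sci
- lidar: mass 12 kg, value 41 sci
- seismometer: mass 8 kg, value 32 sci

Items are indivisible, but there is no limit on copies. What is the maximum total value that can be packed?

142 sci

Best value-per-unit is spectrometer at 26/6; filling with it alone gives 5×26 = 130.
Optimal mix: 3×spectrometer + 2×seismometer → mass 34, value 142.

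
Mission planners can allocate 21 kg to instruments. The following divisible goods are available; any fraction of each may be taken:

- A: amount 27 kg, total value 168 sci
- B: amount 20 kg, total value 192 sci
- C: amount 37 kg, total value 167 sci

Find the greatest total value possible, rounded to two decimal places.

Take in order of value per unit:
- B (192/20 per unit): all 20 → value 192, running total 192.00
- A (168/27 per unit): 1 of 27 → value 1×168/27 = 6.2222, running total 198.22
Total 198.22.

198.22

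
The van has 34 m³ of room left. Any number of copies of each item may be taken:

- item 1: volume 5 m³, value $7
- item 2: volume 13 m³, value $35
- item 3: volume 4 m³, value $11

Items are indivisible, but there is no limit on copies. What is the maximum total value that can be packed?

$92

Best value-per-unit is item 3 at 11/4; filling with it alone gives 8×11 = 88.
Optimal mix: 2×item 2 + 2×item 3 → volume 34, value 92.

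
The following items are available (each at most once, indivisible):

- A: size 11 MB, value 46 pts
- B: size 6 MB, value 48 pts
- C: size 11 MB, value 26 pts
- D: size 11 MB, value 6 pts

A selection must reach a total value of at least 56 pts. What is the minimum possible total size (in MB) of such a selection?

17

Subsets with value ≥ 56, sorted by total size:
- A+B: size 17, value 94
- B+C: size 17, value 74
- A+C: size 22, value 72
- A+B+C: size 28, value 120
Minimum size: 17 MB.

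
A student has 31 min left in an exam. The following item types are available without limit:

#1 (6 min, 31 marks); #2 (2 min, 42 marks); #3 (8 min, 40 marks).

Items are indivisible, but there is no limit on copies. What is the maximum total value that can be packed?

630 marks

Best value-per-unit is #2 at 42/2, and filling with it alone uses time 15×2=30. No mix of the others beats 15×42 = 630.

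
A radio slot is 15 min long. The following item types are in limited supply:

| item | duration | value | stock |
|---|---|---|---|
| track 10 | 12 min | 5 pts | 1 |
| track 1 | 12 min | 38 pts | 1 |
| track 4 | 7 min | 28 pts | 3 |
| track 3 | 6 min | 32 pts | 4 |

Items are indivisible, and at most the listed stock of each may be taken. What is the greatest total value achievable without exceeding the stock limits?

Best selections within duration 15 and stock limits:
- 2×track 3: duration 12, value 64
- 1×track 4 + 1×track 3: duration 13, value 60
- 2×track 4: duration 14, value 56
Best: 64 pts.

64 pts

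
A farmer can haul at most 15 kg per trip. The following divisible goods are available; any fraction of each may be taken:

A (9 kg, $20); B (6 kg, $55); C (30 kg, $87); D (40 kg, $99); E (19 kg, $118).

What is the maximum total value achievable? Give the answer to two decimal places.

110.89

Take in order of value per unit:
- B (55/6 per unit): all 6 → value 55, running total 55.00
- E (118/19 per unit): 9 of 19 → value 9×118/19 = 55.8947, running total 110.89
Total 110.89.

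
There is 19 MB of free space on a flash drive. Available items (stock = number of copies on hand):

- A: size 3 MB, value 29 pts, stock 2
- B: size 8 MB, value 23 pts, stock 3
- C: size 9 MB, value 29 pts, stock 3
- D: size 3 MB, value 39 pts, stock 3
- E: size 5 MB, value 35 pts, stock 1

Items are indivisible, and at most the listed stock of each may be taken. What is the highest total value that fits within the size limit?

181 pts

Top feasible selections:
- 1×A + 3×D + 1×E: size 17, value 181
- 2×A + 3×D: size 15, value 175
- 2×A + 2×D + 1×E: size 17, value 171
Best: 181 pts.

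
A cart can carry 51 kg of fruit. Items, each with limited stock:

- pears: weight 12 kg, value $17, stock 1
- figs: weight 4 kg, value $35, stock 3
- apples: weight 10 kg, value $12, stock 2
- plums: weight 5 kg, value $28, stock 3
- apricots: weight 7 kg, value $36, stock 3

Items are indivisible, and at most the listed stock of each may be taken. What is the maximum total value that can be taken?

Best selections within weight 51 and stock limits:
- 3×figs + 3×plums + 3×apricots: weight 48, value 297
- 3×figs + 1×apples + 3×plums + 2×apricots: weight 51, value 273
- 3×figs + 2×plums + 3×apricots: weight 43, value 269
- 2×figs + 3×plums + 3×apricots: weight 44, value 262
Best: $297.

$297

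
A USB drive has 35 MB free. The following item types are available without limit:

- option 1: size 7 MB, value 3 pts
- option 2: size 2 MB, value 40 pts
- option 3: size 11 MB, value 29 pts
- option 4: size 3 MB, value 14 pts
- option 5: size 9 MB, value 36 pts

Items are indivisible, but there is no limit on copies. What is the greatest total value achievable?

Best value-per-unit is option 2 at 40/2, and filling with it alone uses size 17×2=34. No mix of the others beats 17×40 = 680.

680 pts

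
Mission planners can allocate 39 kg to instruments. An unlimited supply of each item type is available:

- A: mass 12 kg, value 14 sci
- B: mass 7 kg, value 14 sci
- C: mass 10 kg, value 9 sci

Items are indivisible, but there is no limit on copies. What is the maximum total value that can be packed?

Best value-per-unit is B at 14/7, and filling with it alone uses mass 5×7=35. No mix of the others beats 5×14 = 70.

70 sci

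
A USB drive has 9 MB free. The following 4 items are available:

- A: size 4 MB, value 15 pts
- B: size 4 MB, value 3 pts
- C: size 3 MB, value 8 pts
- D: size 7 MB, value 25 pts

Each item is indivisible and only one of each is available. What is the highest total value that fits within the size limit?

25 pts

This is a 0/1 knapsack; check combinations near the capacity.
- D: size 7, value 25
- A+C: size 4+3=7, value 15+8=23
- A+B: size 4+4=8, value 15+3=18
- A: size 4, value 15
- B+C: size 4+3=7, value 3+8=11
Best: 25 pts.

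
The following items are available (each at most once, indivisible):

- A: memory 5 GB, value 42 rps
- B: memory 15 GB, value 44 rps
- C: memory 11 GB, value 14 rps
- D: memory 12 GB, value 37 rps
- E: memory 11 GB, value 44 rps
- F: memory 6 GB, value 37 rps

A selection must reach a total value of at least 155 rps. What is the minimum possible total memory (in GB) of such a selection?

Subsets with value ≥ 155, sorted by total memory:
- A+D+E+F: memory 34, value 160
- A+B+E+F: memory 37, value 167
- A+B+D+F: memory 38, value 160
- A+B+D+E: memory 43, value 167
Minimum memory: 34 GB.

34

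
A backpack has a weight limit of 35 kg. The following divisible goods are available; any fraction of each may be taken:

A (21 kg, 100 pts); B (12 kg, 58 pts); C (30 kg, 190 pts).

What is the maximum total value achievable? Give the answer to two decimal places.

Take in order of value per unit:
- C (190/30 per unit): all 30 → value 190, running total 190.00
- B (58/12 per unit): 5 of 12 → value 5×58/12 = 24.1667, running total 214.17
Total 214.17.

214.17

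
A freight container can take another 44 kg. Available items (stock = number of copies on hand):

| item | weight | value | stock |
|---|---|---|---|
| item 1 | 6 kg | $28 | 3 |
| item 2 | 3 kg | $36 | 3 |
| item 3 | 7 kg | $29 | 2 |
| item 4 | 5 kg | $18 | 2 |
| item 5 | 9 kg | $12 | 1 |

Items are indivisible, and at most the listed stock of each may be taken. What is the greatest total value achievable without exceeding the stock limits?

$257

Best selections within weight 44 and stock limits:
- 3×item 1 + 3×item 2 + 1×item 3 + 2×item 4: weight 44, value 257
- 3×item 1 + 3×item 2 + 2×item 3: weight 41, value 250
Best: $257.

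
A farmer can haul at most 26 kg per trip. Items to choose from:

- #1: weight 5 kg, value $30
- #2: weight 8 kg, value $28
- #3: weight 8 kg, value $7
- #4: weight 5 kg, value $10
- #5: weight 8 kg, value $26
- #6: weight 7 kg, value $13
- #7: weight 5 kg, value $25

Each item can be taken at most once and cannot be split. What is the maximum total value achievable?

$109

This is a 0/1 knapsack; check combinations near the capacity.
- #1+#2+#5+#7: weight 5+8+8+5=26, value 30+28+26+25=109
- #1+#2+#6+#7: weight 5+8+7+5=25, value 30+28+13+25=96
- #1+#5+#6+#7: weight 5+8+7+5=25, value 30+26+13+25=94
- #1+#2+#4+#5: weight 5+8+5+8=26, value 30+28+10+26=94
- #1+#2+#4+#7: weight 5+8+5+5=23, value 30+28+10+25=93
Best: $109.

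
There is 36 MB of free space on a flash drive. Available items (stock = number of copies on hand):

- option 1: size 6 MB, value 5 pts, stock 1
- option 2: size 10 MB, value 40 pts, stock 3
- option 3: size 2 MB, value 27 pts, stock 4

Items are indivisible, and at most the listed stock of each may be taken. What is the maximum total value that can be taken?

Top feasible selections:
- 3×option 2 + 3×option 3: size 36, value 201
- 1×option 1 + 2×option 2 + 4×option 3: size 34, value 193
Best: 201 pts.

201 pts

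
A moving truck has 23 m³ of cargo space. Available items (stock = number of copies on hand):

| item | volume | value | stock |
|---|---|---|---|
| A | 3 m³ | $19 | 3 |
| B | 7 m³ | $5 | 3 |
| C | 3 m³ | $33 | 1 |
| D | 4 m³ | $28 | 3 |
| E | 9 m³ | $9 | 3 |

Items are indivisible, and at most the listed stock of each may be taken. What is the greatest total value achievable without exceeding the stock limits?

Best selections within volume 23 and stock limits:
- 2×A + 1×C + 3×D: volume 21, value 155
- 3×A + 1×C + 2×D: volume 20, value 146
- 3×A + 3×D: volume 21, value 141
Best: $155.

$155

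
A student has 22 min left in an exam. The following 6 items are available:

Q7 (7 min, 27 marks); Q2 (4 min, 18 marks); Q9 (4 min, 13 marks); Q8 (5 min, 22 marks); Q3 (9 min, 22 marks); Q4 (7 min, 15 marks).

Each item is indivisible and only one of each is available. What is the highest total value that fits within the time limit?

Check high-value combinations within 22 min:
- Q7+Q2+Q9+Q8: time 7+4+4+5=20, value 27+18+13+22=80
- Q2+Q9+Q8+Q3: time 4+4+5+9=22, value 18+13+22+22=75
- Q7+Q2+Q9+Q4: time 7+4+4+7=22, value 27+18+13+15=73
Best: 80 marks.

80 marks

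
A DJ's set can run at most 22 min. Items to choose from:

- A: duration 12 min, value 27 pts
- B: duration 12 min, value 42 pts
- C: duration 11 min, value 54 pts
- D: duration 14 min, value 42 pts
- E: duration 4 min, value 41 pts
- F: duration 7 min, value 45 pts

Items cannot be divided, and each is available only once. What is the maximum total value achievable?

140 pts

Check high-value combinations within 22 min:
- C+E+F: duration 11+4+7=22, value 54+41+45=140
- C+F: duration 11+7=18, value 54+45=99
- C+E: duration 11+4=15, value 54+41=95
Best: 140 pts.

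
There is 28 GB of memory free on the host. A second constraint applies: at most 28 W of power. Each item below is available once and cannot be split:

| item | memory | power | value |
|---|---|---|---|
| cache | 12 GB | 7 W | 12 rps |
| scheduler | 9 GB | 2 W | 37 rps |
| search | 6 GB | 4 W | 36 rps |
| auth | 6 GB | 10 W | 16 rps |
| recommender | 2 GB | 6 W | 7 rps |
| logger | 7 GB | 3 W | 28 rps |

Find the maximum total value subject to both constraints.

117 rps

Feasible sets respecting both limits:
- scheduler+search+auth+logger: memory 28, power 19, value 117
- scheduler+search+recommender+logger: memory 24, power 15, value 108
- scheduler+search+logger: memory 22, power 9, value 101
- scheduler+search+auth+recommender: memory 23, power 22, value 96
Best: 117 rps.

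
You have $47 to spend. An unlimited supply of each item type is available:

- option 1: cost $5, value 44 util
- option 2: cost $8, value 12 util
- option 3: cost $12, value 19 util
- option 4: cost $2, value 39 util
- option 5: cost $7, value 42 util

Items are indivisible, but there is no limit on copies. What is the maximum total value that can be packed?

Best value-per-unit is option 4 at 39/2, and filling with it alone uses cost 23×2=46. No mix of the others beats 23×39 = 897.

897 util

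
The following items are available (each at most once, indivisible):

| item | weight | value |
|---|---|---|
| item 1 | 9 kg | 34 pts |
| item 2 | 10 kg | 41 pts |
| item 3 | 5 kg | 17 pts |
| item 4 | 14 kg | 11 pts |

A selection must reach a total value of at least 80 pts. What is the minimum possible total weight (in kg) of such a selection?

Subsets with value ≥ 80, sorted by total weight:
- item 1+item 2+item 3: weight 24, value 92
- item 1+item 2+item 4: weight 33, value 86
Minimum weight: 24 kg.

24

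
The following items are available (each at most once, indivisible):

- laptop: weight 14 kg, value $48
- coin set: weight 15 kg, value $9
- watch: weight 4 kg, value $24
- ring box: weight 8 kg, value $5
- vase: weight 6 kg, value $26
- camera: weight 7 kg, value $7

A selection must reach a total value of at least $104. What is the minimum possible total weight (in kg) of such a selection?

31

Subsets with value ≥ 104, sorted by total weight:
- laptop+watch+vase+camera: weight 31, value 105
- laptop+watch+ring box+vase+camera: weight 39, value 110
Minimum weight: 31 kg.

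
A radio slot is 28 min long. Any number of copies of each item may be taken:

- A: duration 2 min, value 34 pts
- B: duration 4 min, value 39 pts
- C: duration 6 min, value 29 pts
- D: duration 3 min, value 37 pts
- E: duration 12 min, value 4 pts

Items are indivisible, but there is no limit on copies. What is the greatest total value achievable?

476 pts

Best value-per-unit is A at 34/2, and filling with it alone uses duration 14×2=28. No mix of the others beats 14×34 = 476.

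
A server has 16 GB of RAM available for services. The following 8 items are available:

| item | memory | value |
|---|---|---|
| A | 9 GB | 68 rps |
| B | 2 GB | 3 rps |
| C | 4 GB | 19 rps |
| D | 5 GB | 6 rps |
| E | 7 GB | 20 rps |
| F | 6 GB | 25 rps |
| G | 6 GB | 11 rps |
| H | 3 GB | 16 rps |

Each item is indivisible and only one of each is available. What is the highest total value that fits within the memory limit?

Check high-value combinations within 16 GB:
- A+C+H: memory 9+4+3=16, value 68+19+16=103
- A+F: memory 9+6=15, value 68+25=93
- A+B+C: memory 9+2+4=15, value 68+3+19=90
- A+E: memory 9+7=16, value 68+20=88
Best: 103 rps.

103 rps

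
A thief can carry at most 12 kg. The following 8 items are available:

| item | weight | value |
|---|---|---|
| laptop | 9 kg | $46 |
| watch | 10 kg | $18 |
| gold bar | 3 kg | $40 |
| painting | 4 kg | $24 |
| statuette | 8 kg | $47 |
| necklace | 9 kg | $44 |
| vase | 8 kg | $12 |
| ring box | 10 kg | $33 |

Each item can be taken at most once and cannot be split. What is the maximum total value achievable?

Check high-value combinations within 12 kg:
- gold bar+statuette: weight 3+8=11, value 40+47=87
- laptop+gold bar: weight 9+3=12, value 46+40=86
- gold bar+necklace: weight 3+9=12, value 40+44=84
- painting+statuette: weight 4+8=12, value 24+47=71
- gold bar+painting: weight 3+4=7, value 40+24=64
Best: $87.

$87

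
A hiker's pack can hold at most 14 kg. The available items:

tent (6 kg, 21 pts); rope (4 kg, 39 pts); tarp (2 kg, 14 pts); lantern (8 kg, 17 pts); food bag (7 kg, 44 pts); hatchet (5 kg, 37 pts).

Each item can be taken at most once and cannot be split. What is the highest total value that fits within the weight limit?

97 pts

Check high-value combinations within 14 kg:
- rope+tarp+food bag: weight 4+2+7=13, value 39+14+44=97
- tarp+food bag+hatchet: weight 2+7+5=14, value 14+44+37=95
- rope+tarp+hatchet: weight 4+2+5=11, value 39+14+37=90
Best: 97 pts.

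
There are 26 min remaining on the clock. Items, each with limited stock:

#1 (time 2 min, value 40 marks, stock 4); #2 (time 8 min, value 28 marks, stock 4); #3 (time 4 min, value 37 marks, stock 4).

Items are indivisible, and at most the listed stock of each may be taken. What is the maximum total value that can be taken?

308 marks

Best selections within time 26 and stock limits:
- 4×#1 + 4×#3: time 24, value 308
- 4×#1 + 3×#3: time 20, value 271
- 3×#1 + 4×#3: time 22, value 268
Best: 308 marks.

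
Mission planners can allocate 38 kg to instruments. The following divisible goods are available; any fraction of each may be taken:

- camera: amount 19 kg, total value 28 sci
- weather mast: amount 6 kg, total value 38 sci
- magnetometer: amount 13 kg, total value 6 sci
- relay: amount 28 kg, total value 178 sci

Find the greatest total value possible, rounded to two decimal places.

Take in order of value per unit:
- relay (178/28 per unit): all 28 → value 178, running total 178.00
- weather mast (38/6 per unit): all 6 → value 38, running total 216.00
- camera (28/19 per unit): 4 of 19 → value 4×28/19 = 5.8947, running total 221.89
Total 221.89.

221.89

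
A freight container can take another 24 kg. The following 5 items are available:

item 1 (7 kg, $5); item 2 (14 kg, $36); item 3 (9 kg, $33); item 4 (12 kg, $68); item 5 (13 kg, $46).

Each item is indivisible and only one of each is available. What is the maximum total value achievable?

Check high-value combinations within 24 kg:
- item 3+item 4: weight 9+12=21, value 33+68=101
- item 3+item 5: weight 9+13=22, value 33+46=79
- item 1+item 4: weight 7+12=19, value 5+68=73
- item 2+item 3: weight 14+9=23, value 36+33=69
Best: $101.

$101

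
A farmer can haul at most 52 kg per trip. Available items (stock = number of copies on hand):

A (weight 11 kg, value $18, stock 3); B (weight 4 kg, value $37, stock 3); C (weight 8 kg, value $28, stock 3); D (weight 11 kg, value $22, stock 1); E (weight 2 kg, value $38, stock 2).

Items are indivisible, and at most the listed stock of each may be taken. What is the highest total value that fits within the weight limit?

$293

Top feasible selections:
- 3×B + 3×C + 1×D + 2×E: weight 51, value 293
- 1×A + 3×B + 3×C + 2×E: weight 51, value 289
Best: $293.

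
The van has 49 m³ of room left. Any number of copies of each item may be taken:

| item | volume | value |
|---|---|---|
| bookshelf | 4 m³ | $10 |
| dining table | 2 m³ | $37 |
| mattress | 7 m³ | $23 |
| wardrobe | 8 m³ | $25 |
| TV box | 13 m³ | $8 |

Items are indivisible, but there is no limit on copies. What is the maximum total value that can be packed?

Best value-per-unit is dining table at 37/2, and filling with it alone uses volume 24×2=48. No mix of the others beats 24×37 = 888.

$888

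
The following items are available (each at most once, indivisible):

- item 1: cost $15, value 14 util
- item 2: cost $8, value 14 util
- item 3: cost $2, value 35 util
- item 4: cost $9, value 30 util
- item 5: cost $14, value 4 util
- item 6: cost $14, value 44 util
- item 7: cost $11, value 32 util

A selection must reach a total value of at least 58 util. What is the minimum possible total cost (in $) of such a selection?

11

Subsets with value ≥ 58, sorted by total cost:
- item 3+item 4: cost 11, value 65
- item 3+item 7: cost 13, value 67
- item 3+item 6: cost 16, value 79
- item 2+item 3+item 4: cost 19, value 79
Minimum cost: 11 $.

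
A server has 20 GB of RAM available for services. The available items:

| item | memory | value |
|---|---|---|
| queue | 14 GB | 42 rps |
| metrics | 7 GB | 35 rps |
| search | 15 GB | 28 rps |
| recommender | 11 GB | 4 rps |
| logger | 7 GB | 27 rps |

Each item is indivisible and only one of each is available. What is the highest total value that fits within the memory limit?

Check high-value combinations within 20 GB:
- metrics+logger: memory 7+7=14, value 35+27=62
- queue: memory 14, value 42
- metrics+recommender: memory 7+11=18, value 35+4=39
- metrics: memory 7, value 35
Best: 62 rps.

62 rps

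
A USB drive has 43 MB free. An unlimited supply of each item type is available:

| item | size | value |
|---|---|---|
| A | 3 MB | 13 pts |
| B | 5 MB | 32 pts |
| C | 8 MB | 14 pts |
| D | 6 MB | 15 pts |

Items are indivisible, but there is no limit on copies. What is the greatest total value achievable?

Best value-per-unit is B at 32/5; filling with it alone gives 8×32 = 256.
Optimal mix: 1×A + 8×B → size 43, value 269.

269 pts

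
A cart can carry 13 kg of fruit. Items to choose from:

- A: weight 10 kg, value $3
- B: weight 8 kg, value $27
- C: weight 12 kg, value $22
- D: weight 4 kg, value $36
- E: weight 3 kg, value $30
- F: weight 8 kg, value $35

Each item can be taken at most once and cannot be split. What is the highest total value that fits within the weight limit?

Check high-value combinations within 13 kg:
- D+F: weight 4+8=12, value 36+35=71
- D+E: weight 4+3=7, value 36+30=66
- E+F: weight 3+8=11, value 30+35=65
- B+D: weight 8+4=12, value 27+36=63
- B+E: weight 8+3=11, value 27+30=57
Best: $71.

$71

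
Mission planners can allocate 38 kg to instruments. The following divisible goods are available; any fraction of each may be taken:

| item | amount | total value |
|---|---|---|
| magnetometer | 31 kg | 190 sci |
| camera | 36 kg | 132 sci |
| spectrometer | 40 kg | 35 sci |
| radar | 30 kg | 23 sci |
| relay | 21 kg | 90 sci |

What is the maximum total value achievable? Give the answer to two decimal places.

220.00

Take in order of value per unit:
- magnetometer (190/31 per unit): all 31 → value 190, running total 190.00
- relay (90/21 per unit): 7 of 21 → value 7×90/21 = 30.0000, running total 220.00
Total 220.00.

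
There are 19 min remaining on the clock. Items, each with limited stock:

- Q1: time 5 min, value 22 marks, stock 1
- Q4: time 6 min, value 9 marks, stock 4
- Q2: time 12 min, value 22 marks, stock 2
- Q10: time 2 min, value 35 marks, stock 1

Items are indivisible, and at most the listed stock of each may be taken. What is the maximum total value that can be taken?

Best selections within time 19 and stock limits:
- 1×Q1 + 1×Q2 + 1×Q10: time 19, value 79
- 1×Q1 + 2×Q4 + 1×Q10: time 19, value 75
- 1×Q1 + 1×Q4 + 1×Q10: time 13, value 66
Best: 79 marks.

79 marks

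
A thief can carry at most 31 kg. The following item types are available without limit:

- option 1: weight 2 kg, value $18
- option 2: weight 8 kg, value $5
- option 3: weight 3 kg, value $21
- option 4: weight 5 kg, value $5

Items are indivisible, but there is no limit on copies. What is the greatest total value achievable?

$273

Best value-per-unit is option 1 at 18/2; filling with it alone gives 15×18 = 270.
Optimal mix: 14×option 1 + 1×option 3 → weight 31, value 273.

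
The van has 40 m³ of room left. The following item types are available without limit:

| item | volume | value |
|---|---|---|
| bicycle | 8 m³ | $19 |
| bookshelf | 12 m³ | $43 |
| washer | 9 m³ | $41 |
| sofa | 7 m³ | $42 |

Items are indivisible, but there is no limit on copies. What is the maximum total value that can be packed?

Best value-per-unit is sofa at 42/7; filling with it alone gives 5×42 = 210.
Optimal mix: 1×bookshelf + 4×sofa → volume 40, value 211.

$211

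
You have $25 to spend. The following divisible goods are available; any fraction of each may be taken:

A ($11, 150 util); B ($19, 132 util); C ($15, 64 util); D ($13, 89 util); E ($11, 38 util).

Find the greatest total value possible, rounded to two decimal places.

247.26

Take in order of value per unit:
- A (150/11 per unit): all 11 → value 150, running total 150.00
- B (132/19 per unit): 14 of 19 → value 14×132/19 = 97.2632, running total 247.26
Total 247.26.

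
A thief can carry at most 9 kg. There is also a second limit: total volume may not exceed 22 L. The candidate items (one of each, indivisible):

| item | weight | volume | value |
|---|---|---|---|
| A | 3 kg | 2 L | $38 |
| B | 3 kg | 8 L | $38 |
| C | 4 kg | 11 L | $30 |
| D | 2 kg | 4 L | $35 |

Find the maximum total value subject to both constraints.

Feasible sets respecting both limits:
- A+B+D: weight 8, volume 14, value 111
- A+C+D: weight 9, volume 17, value 103
- A+B: weight 6, volume 10, value 76
Best: $111.

$111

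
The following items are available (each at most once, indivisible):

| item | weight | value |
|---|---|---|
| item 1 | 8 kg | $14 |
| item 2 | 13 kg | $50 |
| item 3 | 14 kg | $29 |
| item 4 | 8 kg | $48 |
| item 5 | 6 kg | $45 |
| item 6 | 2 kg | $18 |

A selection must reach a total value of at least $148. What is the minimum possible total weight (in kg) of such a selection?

29

Subsets with value ≥ 148, sorted by total weight:
- item 2+item 4+item 5+item 6: weight 29, value 161
- item 1+item 2+item 4+item 5: weight 35, value 157
Minimum weight: 29 kg.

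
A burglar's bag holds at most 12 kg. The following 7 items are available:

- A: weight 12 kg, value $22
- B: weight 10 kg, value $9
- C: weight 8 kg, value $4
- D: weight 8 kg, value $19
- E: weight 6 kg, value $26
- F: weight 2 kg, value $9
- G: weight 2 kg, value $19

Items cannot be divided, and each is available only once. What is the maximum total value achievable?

Check high-value combinations within 12 kg:
- E+F+G: weight 6+2+2=10, value 26+9+19=54
- D+F+G: weight 8+2+2=12, value 19+9+19=47
- E+G: weight 6+2=8, value 26+19=45
- D+G: weight 8+2=10, value 19+19=38
Best: $54.

$54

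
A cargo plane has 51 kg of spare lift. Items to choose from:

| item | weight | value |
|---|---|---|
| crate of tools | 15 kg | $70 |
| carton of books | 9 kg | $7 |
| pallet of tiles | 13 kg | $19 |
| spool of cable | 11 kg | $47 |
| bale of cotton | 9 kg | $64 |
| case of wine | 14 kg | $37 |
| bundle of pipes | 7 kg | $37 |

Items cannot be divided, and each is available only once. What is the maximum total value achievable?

Check high-value combinations within 51 kg:
- crate of tools+carton of books+spool of cable+bale of cotton+bundle of pipes: weight 15+9+11+9+7=51, value 70+7+47+64+37=225
- crate of tools+spool of cable+bale of cotton+bundle of pipes: weight 15+11+9+7=42, value 70+47+64+37=218
- crate of tools+spool of cable+bale of cotton+case of wine: weight 15+11+9+14=49, value 70+47+64+37=218
- crate of tools+bale of cotton+case of wine+bundle of pipes: weight 15+9+14+7=45, value 70+64+37+37=208
- crate of tools+pallet of tiles+spool of cable+bale of cotton: weight 15+13+11+9=48, value 70+19+47+64=200
Best: $225.

$225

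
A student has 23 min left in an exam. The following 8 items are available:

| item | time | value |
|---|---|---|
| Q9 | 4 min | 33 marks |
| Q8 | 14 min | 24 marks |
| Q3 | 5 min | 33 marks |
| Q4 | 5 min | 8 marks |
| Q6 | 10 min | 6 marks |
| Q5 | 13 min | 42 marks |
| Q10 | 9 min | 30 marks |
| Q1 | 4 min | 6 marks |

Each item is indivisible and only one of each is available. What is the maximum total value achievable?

108 marks

Check high-value combinations within 23 min:
- Q9+Q3+Q5: time 4+5+13=22, value 33+33+42=108
- Q9+Q3+Q4+Q10: time 4+5+5+9=23, value 33+33+8+30=104
- Q9+Q3+Q10+Q1: time 4+5+9+4=22, value 33+33+30+6=102
- Q9+Q3+Q10: time 4+5+9=18, value 33+33+30=96
- Q9+Q8+Q3: time 4+14+5=23, value 33+24+33=90
Best: 108 marks.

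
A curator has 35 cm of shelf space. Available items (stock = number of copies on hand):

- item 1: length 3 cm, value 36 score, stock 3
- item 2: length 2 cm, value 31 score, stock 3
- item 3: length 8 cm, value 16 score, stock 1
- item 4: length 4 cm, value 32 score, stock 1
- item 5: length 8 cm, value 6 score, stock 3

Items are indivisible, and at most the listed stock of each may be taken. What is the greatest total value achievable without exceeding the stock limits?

255 score

Best selections within length 35 and stock limits:
- 3×item 1 + 3×item 2 + 1×item 3 + 1×item 4 + 1×item 5: length 35, value 255
- 3×item 1 + 3×item 2 + 1×item 3 + 1×item 4: length 27, value 249
- 3×item 1 + 3×item 2 + 1×item 4 + 2×item 5: length 35, value 245
Best: 255 score.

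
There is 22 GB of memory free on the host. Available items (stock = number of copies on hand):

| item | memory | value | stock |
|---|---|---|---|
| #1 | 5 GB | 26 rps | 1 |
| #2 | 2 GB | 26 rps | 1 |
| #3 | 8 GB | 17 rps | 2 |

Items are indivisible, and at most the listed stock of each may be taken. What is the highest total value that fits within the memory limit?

Top feasible selections:
- 1×#1 + 1×#2 + 1×#3: memory 15, value 69
- 1×#2 + 2×#3: memory 18, value 60
- 1×#1 + 2×#3: memory 21, value 60
- 1×#1 + 1×#2: memory 7, value 52
Best: 69 rps.

69 rps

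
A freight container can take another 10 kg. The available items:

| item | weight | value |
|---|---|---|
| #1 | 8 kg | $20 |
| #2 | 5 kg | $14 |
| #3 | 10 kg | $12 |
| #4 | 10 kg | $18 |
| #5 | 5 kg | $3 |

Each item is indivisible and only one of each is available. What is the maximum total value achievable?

$20

This is a 0/1 knapsack; check combinations near the capacity.
- #1: weight 8, value 20
- #4: weight 10, value 18
- #2+#5: weight 5+5=10, value 14+3=17
Best: $20.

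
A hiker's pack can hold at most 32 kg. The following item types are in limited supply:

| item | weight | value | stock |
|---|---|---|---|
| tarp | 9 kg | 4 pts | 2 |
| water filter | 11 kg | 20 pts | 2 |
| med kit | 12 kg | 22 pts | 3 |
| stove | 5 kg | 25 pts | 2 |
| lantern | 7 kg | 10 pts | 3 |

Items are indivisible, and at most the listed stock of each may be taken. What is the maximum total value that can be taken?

90 pts

Top feasible selections:
- 2×water filter + 2×stove: weight 32, value 90
- 1×med kit + 2×stove + 1×lantern: weight 29, value 82
- 1×water filter + 2×stove + 1×lantern: weight 28, value 80
- 2×stove + 3×lantern: weight 31, value 80
Best: 90 pts.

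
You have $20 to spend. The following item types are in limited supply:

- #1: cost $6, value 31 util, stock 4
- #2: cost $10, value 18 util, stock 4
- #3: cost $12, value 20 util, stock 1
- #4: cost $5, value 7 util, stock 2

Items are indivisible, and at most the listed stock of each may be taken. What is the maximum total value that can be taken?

Best selections within cost 20 and stock limits:
- 3×#1: cost 18, value 93
- 2×#1 + 1×#4: cost 17, value 69
Best: 93 util.

93 util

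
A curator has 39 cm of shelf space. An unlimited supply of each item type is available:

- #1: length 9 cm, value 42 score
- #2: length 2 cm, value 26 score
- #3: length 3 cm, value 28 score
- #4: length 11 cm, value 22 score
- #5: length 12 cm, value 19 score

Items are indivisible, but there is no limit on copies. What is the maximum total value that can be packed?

496 score

Best value-per-unit is #2 at 26/2; filling with it alone gives 19×26 = 494.
Optimal mix: 18×#2 + 1×#3 → length 39, value 496.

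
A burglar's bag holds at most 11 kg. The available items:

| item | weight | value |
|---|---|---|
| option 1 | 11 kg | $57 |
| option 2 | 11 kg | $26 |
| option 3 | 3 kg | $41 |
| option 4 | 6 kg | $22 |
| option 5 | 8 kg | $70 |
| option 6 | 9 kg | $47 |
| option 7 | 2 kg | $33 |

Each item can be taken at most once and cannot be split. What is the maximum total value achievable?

Check high-value combinations within 11 kg:
- option 3+option 5: weight 3+8=11, value 41+70=111
- option 5+option 7: weight 8+2=10, value 70+33=103
- option 3+option 4+option 7: weight 3+6+2=11, value 41+22+33=96
- option 6+option 7: weight 9+2=11, value 47+33=80
- option 3+option 7: weight 3+2=5, value 41+33=74
Best: $111.

$111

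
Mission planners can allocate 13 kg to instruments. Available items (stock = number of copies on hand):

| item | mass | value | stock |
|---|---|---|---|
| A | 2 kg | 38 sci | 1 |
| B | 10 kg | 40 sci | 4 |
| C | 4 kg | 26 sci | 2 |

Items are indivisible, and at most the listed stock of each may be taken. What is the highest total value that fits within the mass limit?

Best selections within mass 13 and stock limits:
- 1×A + 2×C: mass 10, value 90
- 1×A + 1×B: mass 12, value 78
- 1×A + 1×C: mass 6, value 64
- 2×C: mass 8, value 52
Best: 90 sci.

90 sci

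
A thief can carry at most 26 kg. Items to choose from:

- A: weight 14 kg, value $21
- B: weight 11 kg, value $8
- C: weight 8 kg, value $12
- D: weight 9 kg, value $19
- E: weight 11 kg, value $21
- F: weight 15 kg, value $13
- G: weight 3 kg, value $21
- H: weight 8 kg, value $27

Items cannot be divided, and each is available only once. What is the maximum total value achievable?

$69

Check high-value combinations within 26 kg:
- E+G+H: weight 11+3+8=22, value 21+21+27=69
- A+G+H: weight 14+3+8=25, value 21+21+27=69
- D+G+H: weight 9+3+8=20, value 19+21+27=67
Best: $69.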